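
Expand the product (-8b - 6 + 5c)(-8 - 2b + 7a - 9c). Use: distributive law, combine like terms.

76b + 16b^2 - 56ab + 62bc + 48 - 42a + 14c + 35ac - 45c^2

(-8b - 6 + 5c)(-8 - 2b + 7a - 9c)
= 64b + 16b^2 - 56ab + 72bc + 48 + 12b - 42a + 54c - 40c - 10bc + 35ac - 45c^2    [distributive law]
= 76b + 16b^2 - 56ab + 62bc + 48 - 42a + 14c + 35ac - 45c^2    [combine like terms]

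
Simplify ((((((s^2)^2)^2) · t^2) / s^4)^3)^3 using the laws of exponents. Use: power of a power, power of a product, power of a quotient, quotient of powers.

s^36·t^18

((((((s^2)^2)^2) · t^2) / s^4)^3)^3
= (((((s^2)^2)^2) · t^2) / s^4)^9    [power of a power]
= (((((s^2)^2)^2) · t^2)^9) / ((s^4)^9)    [power of a quotient]
= (((((s^2)^2)^2)^9) · ((t^2)^9)) / ((s^4)^9)    [power of a product]
= ((((s^2)^2)^18) · ((t^2)^9)) / ((s^4)^9)    [power of a power]
= (((s^2)^36) · ((t^2)^9)) / ((s^4)^9)    [power of a power]
= (s^72 · ((t^2)^9)) / ((s^4)^9)    [power of a power]
= (s^72 · t^18) / ((s^4)^9)    [power of a power]
= (s^72 · t^18) / s^36    [power of a power]
= s^36·t^18    [quotient of powers]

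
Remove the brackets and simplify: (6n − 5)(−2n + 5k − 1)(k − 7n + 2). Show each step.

(6n − 5)(−2n + 5k − 1)(k − 7n + 2)
= (−12n^2 + 30kn − 6n + 10n − 25k + 5)(k − 7n + 2)    [distributive law]
= (−12n^2 + 30kn + 4n − 25k + 5)(k − 7n + 2)    [combine like terms]
= −12kn^2 + 84n^3 − 24n^2 + 30k^2n − 210kn^2 + 60kn + 4kn − 28n^2 + 8n − 25k^2 + 175kn − 50k + 5k − 35n + 10    [distributive law]
= −222kn^2 + 84n^3 − 52n^2 + 30k^2n + 239kn − 27n − 25k^2 − 45k + 10    [combine like terms]

−222kn^2 + 84n^3 − 52n^2 + 30k^2n + 239kn − 27n − 25k^2 − 45k + 10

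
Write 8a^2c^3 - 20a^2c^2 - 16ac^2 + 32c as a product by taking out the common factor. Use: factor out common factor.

4c(2a^2c^2 - 5a^2c - 4ac + 8)

8a^2c^3 - 20a^2c^2 - 16ac^2 + 32c
= 4(2a^2c^3 - 5a^2c^2 - 4ac^2 + 8c)    [factor out 4]
= 4c(2a^2c^2 - 5a^2c - 4ac + 8)    [factor out c]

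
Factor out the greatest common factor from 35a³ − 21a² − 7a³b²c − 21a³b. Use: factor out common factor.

7a²(5a − 3 − ab²c − 3ab)

35a³ − 21a² − 7a³b²c − 21a³b
= 7(5a³ − 3a² − a³b²c − 3a³b)    [factor out 7]
= 7a²(5a − 3 − ab²c − 3ab)    [factor out a²]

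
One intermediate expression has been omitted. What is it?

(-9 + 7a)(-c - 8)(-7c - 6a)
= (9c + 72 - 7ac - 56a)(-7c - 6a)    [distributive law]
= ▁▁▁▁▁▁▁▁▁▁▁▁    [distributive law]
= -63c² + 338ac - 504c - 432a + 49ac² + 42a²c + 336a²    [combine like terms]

Applying distributive law to the line above:

-63c² - 54ac - 504c - 432a + 49ac² + 42a²c + 392ac + 336a²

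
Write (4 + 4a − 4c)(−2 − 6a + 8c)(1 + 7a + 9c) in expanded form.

(4 + 4a − 4c)(−2 − 6a + 8c)(1 + 7a + 9c)
= (−8 − 24a + 32c − 8a − 24a^2 + 32ac + 8c + 24ac − 32c^2)(1 + 7a + 9c)    [distributive law]
= (−8 − 32a + 40c − 24a^2 + 56ac − 32c^2)(1 + 7a + 9c)    [combine like terms]
= −8 − 56a − 72c − 32a − 224a^2 − 288ac + 40c + 280ac + 360c^2 − 24a^2 − 168a^3 − 216a^2c + 56ac + 392a^2c + 504ac^2 − 32c^2 − 224ac^2 − 288c^3    [distributive law]
= −8 − 88a − 32c − 248a^2 + 48ac + 328c^2 − 168a^3 + 176a^2c + 280ac^2 − 288c^3    [combine like terms]

−8 − 88a − 32c − 248a^2 + 48ac + 328c^2 − 168a^3 + 176a^2c + 280ac^2 − 288c^3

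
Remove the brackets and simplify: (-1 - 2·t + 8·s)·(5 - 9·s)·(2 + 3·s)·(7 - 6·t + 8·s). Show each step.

(-1 - 2·t + 8·s)·(5 - 9·s)·(2 + 3·s)·(7 - 6·t + 8·s)
= (-5 + 9·s - 10·t + 18·s·t + 40·s - 72·s²)·(2 + 3·s)·(7 - 6·t + 8·s)    [distributive law]
= (-5 + 49·s - 10·t + 18·s·t - 72·s²)·(2 + 3·s)·(7 - 6·t + 8·s)    [combine like terms]
= (-10 - 15·s + 98·s + 147·s² - 20·t - 30·s·t + 36·s·t + 54·s²·t - 144·s² - 216·s³)·(7 - 6·t + 8·s)    [distributive law]
= (-10 + 83·s + 3·s² - 20·t + 6·s·t + 54·s²·t - 216·s³)·(7 - 6·t + 8·s)    [combine like terms]
= -70 + 60·t - 80·s + 581·s - 498·s·t + 664·s² + 21·s² - 18·s²·t + 24·s³ - 140·t + 120·t² - 160·s·t + 42·s·t - 36·s·t² + 48·s²·t + 378·s²·t - 324·s²·t² + 432·s³·t - 1512·s³ + 1296·s³·t - 1728·s⁴    [distributive law]
= -70 - 80·t + 501·s - 616·s·t + 685·s² + 408·s²·t - 1488·s³ + 120·t² - 36·s·t² - 324·s²·t² + 1728·s³·t - 1728·s⁴    [combine like terms]

-70 - 80·t + 501·s - 616·s·t + 685·s² + 408·s²·t - 1488·s³ + 120·t² - 36·s·t² - 324·s²·t² + 1728·s³·t - 1728·s⁴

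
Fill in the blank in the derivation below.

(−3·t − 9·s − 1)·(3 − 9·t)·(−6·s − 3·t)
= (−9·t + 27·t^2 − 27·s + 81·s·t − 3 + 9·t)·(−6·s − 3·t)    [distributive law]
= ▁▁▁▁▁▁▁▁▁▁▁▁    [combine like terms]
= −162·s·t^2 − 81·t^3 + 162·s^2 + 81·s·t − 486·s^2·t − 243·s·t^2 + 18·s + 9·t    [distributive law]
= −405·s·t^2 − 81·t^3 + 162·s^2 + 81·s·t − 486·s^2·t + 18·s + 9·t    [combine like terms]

Applying combine like terms to the line above:

(27·t^2 − 27·s + 81·s·t − 3)·(−6·s − 3·t)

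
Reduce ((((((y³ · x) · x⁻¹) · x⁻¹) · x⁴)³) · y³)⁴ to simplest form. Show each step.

x³⁶y⁴⁸

((((((y³ · x) · x⁻¹) · x⁻¹) · x⁴)³) · y³)⁴
= ((((((y³ · x) · x⁻¹) · x⁻¹) · x⁴)³)⁴) · ((y³)⁴)    [power of a product]
= (((((y³ · x) · x⁻¹) · x⁻¹) · x⁴)¹²) · ((y³)⁴)    [power of a power]
= (((((y³ · x) · x⁻¹) · x⁻¹)¹²) · ((x⁴)¹²)) · ((y³)⁴)    [power of a product]
= (((((y³ · x) · x⁻¹)¹²) · ((x⁻¹)¹²)) · ((x⁴)¹²)) · ((y³)⁴)    [power of a product]
= (((((y³ · x)¹²) · ((x⁻¹)¹²)) · ((x⁻¹)¹²)) · ((x⁴)¹²)) · ((y³)⁴)    [power of a product]
= ((((((y³)¹²) · (x¹²)) · ((x⁻¹)¹²)) · ((x⁻¹)¹²)) · ((x⁴)¹²)) · ((y³)⁴)    [power of a product]
= ((((y³⁶ · (x¹²)) · ((x⁻¹)¹²)) · ((x⁻¹)¹²)) · ((x⁴)¹²)) · ((y³)⁴)    [power of a power]
= ((((y³⁶ · x¹²) · x⁻¹²) · ((x⁻¹)¹²)) · ((x⁴)¹²)) · ((y³)⁴)    [power of a power]
= ((((y³⁶ · x¹²) · x⁻¹²) · x⁻¹²) · ((x⁴)¹²)) · ((y³)⁴)    [power of a power]
= ((((y³⁶ · x¹²) · x⁻¹²) · x⁻¹²) · x⁴⁸) · ((y³)⁴)    [power of a power]
= ((((y³⁶ · x¹²) · x⁻¹²) · x⁻¹²) · x⁴⁸) · y¹²    [power of a power]
= x³⁶y⁴⁸    [product of powers]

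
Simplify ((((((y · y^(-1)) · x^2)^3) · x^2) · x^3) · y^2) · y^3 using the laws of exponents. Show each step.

((((((y · y^(-1)) · x^2)^3) · x^2) · x^3) · y^2) · y^3
= ((((((y · y^(-1))^3) · ((x^2)^3)) · x^2) · x^3) · y^2) · y^3    [power of a product]
= ((((((y^3) · ((y^(-1))^3)) · ((x^2)^3)) · x^2) · x^3) · y^2) · y^3    [power of a product]
= (((((y^3 · y^(-3)) · ((x^2)^3)) · x^2) · x^3) · y^2) · y^3    [power of a power]
= ((((y^0 · ((x^2)^3)) · x^2) · x^3) · y^2) · y^3    [product of powers]
= ((((y^0 · x^6) · x^2) · x^3) · y^2) · y^3    [power of a power]
= x^11·y^5    [product of powers]

x^11·y^5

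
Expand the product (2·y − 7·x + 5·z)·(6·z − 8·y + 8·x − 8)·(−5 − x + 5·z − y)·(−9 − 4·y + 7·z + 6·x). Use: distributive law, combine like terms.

−1140·y·z + 740·y²·z + 3630·y·z² − 7030·x·y·z − 2264·x·y²·z + 1870·x·y·z² + 3340·x²·y·z + 316·y²·z² − 1790·y·z³ + 320·y³·z − 1184·y² − 528·y³ + 2680·x·y² + 320·x·y³ − 272·x²·y² − 64·y⁴ + 5200·x·y − 3152·x²·y − 320·x³·y − 720·y − 3730·x·z + 570·x·z² + 6050·x²·z − 2186·x²·z² − 1276·x³·z + 620·x·z³ − 3696·x² + 840·x³ + 336·x⁴ + 2520·x + 4550·z² − 3800·z³ + 1050·z⁴ − 1800·z

(2·y − 7·x + 5·z)·(6·z − 8·y + 8·x − 8)·(−5 − x + 5·z − y)·(−9 − 4·y + 7·z + 6·x)
= (12·y·z − 16·y² + 16·x·y − 16·y − 42·x·z + 56·x·y − 56·x² + 56·x + 30·z² − 40·y·z + 40·x·z − 40·z)·(−5 − x + 5·z − y)·(−9 − 4·y + 7·z + 6·x)    [distributive law]
= (−28·y·z − 16·y² + 72·x·y − 16·y − 2·x·z − 56·x² + 56·x + 30·z² − 40·z)·(−5 − x + 5·z − y)·(−9 − 4·y + 7·z + 6·x)    [combine like terms]
= (140·y·z + 28·x·y·z − 140·y·z² + 28·y²·z + 80·y² + 16·x·y² − 80·y²·z + 16·y³ − 360·x·y − 72·x²·y + 360·x·y·z − 72·x·y² + 80·y + 16·x·y − 80·y·z + 16·y² + 10·x·z + 2·x²·z − 10·x·z² + 2·x·y·z + 280·x² + 56·x³ − 280·x²·z + 56·x²·y − 280·x − 56·x² + 280·x·z − 56·x·y − 150·z² − 30·x·z² + 150·z³ − 30·y·z² + 200·z + 40·x·z − 200·z² + 40·y·z)·(−9 − 4·y + 7·z + 6·x)    [distributive law]
= (100·y·z + 390·x·y·z − 170·y·z² − 52·y²·z + 96·y² − 56·x·y² + 16·y³ − 400·x·y − 16·x²·y + 80·y + 330·x·z − 278·x²·z − 40·x·z² + 224·x² + 56·x³ − 280·x − 350·z² + 150·z³ + 200·z)·(−9 − 4·y + 7·z + 6·x)    [combine like terms]
= −900·y·z − 400·y²·z + 700·y·z² + 600·x·y·z − 3510·x·y·z − 1560·x·y²·z + 2730·x·y·z² + 2340·x²·y·z + 1530·y·z² + 680·y²·z² − 1190·y·z³ − 1020·x·y·z² + 468·y²·z + 208·y³·z − 364·y²·z² − 312·x·y²·z − 864·y² − 384·y³ + 672·y²·z + 576·x·y² + 504·x·y² + 224·x·y³ − 392·x·y²·z − 336·x²·y² − 144·y³ − 64·y⁴ + 112·y³·z + 96·x·y³ + 3600·x·y + 1600·x·y² − 2800·x·y·z − 2400·x²·y + 144·x²·y + 64·x²·y² − 112·x²·y·z − 96·x³·y − 720·y − 320·y² + 560·y·z + 480·x·y − 2970·x·z − 1320·x·y·z + 2310·x·z² + 1980·x²·z + 2502·x²·z + 1112·x²·y·z − 1946·x²·z² − 1668·x³·z + 360·x·z² + 160·x·y·z² − 280·x·z³ − 240·x²·z² − 2016·x² − 896·x²·y + 1568·x²·z + 1344·x³ − 504·x³ − 224·x³·y + 392·x³·z + 336·x⁴ + 2520·x + 1120·x·y − 1960·x·z − 1680·x² + 3150·z² + 1400·y·z² − 2450·z³ − 2100·x·z² − 1350·z³ − 600·y·z³ + 1050·z⁴ + 900·x·z³ − 1800·z − 800·y·z + 1400·z² + 1200·x·z    [distributive law]
= −1140·y·z + 740·y²·z + 3630·y·z² − 7030·x·y·z − 2264·x·y²·z + 1870·x·y·z² + 3340·x²·y·z + 316·y²·z² − 1790·y·z³ + 320·y³·z − 1184·y² − 528·y³ + 2680·x·y² + 320·x·y³ − 272·x²·y² − 64·y⁴ + 5200·x·y − 3152·x²·y − 320·x³·y − 720·y − 3730·x·z + 570·x·z² + 6050·x²·z − 2186·x²·z² − 1276·x³·z + 620·x·z³ − 3696·x² + 840·x³ + 336·x⁴ + 2520·x + 4550·z² − 3800·z³ + 1050·z⁴ − 1800·z    [combine like terms]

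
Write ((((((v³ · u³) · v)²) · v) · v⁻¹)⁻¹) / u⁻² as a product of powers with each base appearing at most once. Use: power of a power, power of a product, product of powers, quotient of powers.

((((((v³ · u³) · v)²) · v) · v⁻¹)⁻¹) / u⁻²
= ((((((v³ · u³) · v)²) · v)⁻¹) · ((v⁻¹)⁻¹)) / u⁻²    [power of a product]
= ((((((v³ · u³) · v)²)⁻¹) · (v⁻¹)) · ((v⁻¹)⁻¹)) / u⁻²    [power of a product]
= (((((v³ · u³) · v)⁻²) · (v⁻¹)) · ((v⁻¹)⁻¹)) / u⁻²    [power of a power]
= (((((v³ · u³)⁻²) · (v⁻²)) · (v⁻¹)) · ((v⁻¹)⁻¹)) / u⁻²    [power of a product]
= ((((((v³)⁻²) · ((u³)⁻²)) · (v⁻²)) · (v⁻¹)) · ((v⁻¹)⁻¹)) / u⁻²    [power of a product]
= ((((v⁻⁶ · ((u³)⁻²)) · (v⁻²)) · (v⁻¹)) · ((v⁻¹)⁻¹)) / u⁻²    [power of a power]
= ((((v⁻⁶ · u⁻⁶) · (v⁻²)) · (v⁻¹)) · ((v⁻¹)⁻¹)) / u⁻²    [power of a power]
= ((((v⁻⁶ · u⁻⁶) · v⁻²) · v⁻¹) · v) / u⁻²    [power of a power]
= u⁻⁴v⁻⁸    [quotient of powers; product of powers]

u⁻⁴v⁻⁸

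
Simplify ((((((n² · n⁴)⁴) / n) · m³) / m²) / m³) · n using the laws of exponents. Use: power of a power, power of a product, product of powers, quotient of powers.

((((((n² · n⁴)⁴) / n) · m³) / m²) / m³) · n
= (((((((n²)⁴) · ((n⁴)⁴)) / n) · m³) / m²) / m³) · n    [power of a product]
= (((((n⁸ · ((n⁴)⁴)) / n) · m³) / m²) / m³) · n    [power of a power]
= (((((n⁸ · n¹⁶) / n) · m³) / m²) / m³) · n    [power of a power]
= ((((n²⁴ / n) · m³) / m²) / m³) · n    [product of powers]
= (((n²³ · m³) / m²) / m³) · n    [quotient of powers]
= m⁻²·n²⁴    [quotient of powers; product of powers]

m⁻²·n²⁴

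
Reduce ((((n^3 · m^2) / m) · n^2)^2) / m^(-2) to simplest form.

((((n^3 · m^2) / m) · n^2)^2) / m^(-2)
= ((((n^3 · m^2) / m)^2) · ((n^2)^2)) / m^(-2)    [power of a product]
= ((((n^3 · m^2)^2) / (m^2)) · ((n^2)^2)) / m^(-2)    [power of a quotient]
= (((((n^3)^2) · ((m^2)^2)) / (m^2)) · ((n^2)^2)) / m^(-2)    [power of a product]
= (((n^6 · ((m^2)^2)) / (m^2)) · ((n^2)^2)) / m^(-2)    [power of a power]
= (((n^6 · m^4) / (m^2)) · ((n^2)^2)) / m^(-2)    [power of a power]
= (((n^6 · m^4) / m^2) · n^4) / m^(-2)    [power of a power]
= m^4n^10    [quotient of powers; product of powers]

m^4n^10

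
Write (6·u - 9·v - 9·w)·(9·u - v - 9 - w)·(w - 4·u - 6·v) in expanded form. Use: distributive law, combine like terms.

402·u²·w - 216·u³ + 24·u²·v + 363·u·v·w + 486·u·v² - 378·u·w + 216·u² - 123·u·w² - 99·v²·w - 54·v³ - 405·v·w - 486·v² - 36·v·w² + 81·w² + 9·w³

(6·u - 9·v - 9·w)·(9·u - v - 9 - w)·(w - 4·u - 6·v)
= (54·u² - 6·u·v - 54·u - 6·u·w - 81·u·v + 9·v² + 81·v + 9·v·w - 81·u·w + 9·v·w + 81·w + 9·w²)·(w - 4·u - 6·v)    [distributive law]
= (54·u² - 87·u·v - 54·u - 87·u·w + 9·v² + 81·v + 18·v·w + 81·w + 9·w²)·(w - 4·u - 6·v)    [combine like terms]
= 54·u²·w - 216·u³ - 324·u²·v - 87·u·v·w + 348·u²·v + 522·u·v² - 54·u·w + 216·u² + 324·u·v - 87·u·w² + 348·u²·w + 522·u·v·w + 9·v²·w - 36·u·v² - 54·v³ + 81·v·w - 324·u·v - 486·v² + 18·v·w² - 72·u·v·w - 108·v²·w + 81·w² - 324·u·w - 486·v·w + 9·w³ - 36·u·w² - 54·v·w²    [distributive law]
= 402·u²·w - 216·u³ + 24·u²·v + 363·u·v·w + 486·u·v² - 378·u·w + 216·u² - 123·u·w² - 99·v²·w - 54·v³ - 405·v·w - 486·v² - 36·v·w² + 81·w² + 9·w³    [combine like terms]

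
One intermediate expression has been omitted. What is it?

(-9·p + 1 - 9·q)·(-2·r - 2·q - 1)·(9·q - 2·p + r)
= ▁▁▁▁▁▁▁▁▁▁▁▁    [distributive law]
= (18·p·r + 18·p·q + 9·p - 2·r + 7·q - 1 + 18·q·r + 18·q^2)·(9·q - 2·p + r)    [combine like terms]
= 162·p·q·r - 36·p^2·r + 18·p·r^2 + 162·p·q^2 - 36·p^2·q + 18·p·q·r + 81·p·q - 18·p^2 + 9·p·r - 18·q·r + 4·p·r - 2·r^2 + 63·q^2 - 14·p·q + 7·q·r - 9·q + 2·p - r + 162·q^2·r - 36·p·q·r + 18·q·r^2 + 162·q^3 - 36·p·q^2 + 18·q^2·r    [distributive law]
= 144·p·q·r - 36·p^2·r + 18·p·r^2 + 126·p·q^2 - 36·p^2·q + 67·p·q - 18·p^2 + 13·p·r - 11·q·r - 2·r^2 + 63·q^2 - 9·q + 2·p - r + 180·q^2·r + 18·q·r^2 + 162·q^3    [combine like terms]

By distributive law:

(18·p·r + 18·p·q + 9·p - 2·r - 2·q - 1 + 18·q·r + 18·q^2 + 9·q)·(9·q - 2·p + r)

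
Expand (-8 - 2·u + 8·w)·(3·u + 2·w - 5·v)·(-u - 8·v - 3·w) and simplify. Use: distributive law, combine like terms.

24·u^2 + 152·u·v + 88·u·w + 8·v·w + 48·w^2 - 320·v^2 + 6·u^3 + 38·u^2·v - 2·u^2·w - 150·u·v·w - 76·u·w^2 - 80·u·v^2 - 8·v·w^2 - 48·w^3 + 320·v^2·w

(-8 - 2·u + 8·w)·(3·u + 2·w - 5·v)·(-u - 8·v - 3·w)
= (-24·u - 16·w + 40·v - 6·u^2 - 4·u·w + 10·u·v + 24·u·w + 16·w^2 - 40·v·w)·(-u - 8·v - 3·w)    [distributive law]
= (-24·u - 16·w + 40·v - 6·u^2 + 20·u·w + 10·u·v + 16·w^2 - 40·v·w)·(-u - 8·v - 3·w)    [combine like terms]
= 24·u^2 + 192·u·v + 72·u·w + 16·u·w + 128·v·w + 48·w^2 - 40·u·v - 320·v^2 - 120·v·w + 6·u^3 + 48·u^2·v + 18·u^2·w - 20·u^2·w - 160·u·v·w - 60·u·w^2 - 10·u^2·v - 80·u·v^2 - 30·u·v·w - 16·u·w^2 - 128·v·w^2 - 48·w^3 + 40·u·v·w + 320·v^2·w + 120·v·w^2    [distributive law]
= 24·u^2 + 152·u·v + 88·u·w + 8·v·w + 48·w^2 - 320·v^2 + 6·u^3 + 38·u^2·v - 2·u^2·w - 150·u·v·w - 76·u·w^2 - 80·u·v^2 - 8·v·w^2 - 48·w^3 + 320·v^2·w    [combine like terms]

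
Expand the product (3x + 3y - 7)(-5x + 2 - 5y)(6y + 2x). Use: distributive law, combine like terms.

-150x^2y - 30x^3 + 328xy + 82x^2 - 210xy^2 + 246y^2 - 90y^3 - 84y - 28x

(3x + 3y - 7)(-5x + 2 - 5y)(6y + 2x)
= (-15x^2 + 6x - 15xy - 15xy + 6y - 15y^2 + 35x - 14 + 35y)(6y + 2x)    [distributive law]
= (-15x^2 + 41x - 30xy + 41y - 15y^2 - 14)(6y + 2x)    [combine like terms]
= -90x^2y - 30x^3 + 246xy + 82x^2 - 180xy^2 - 60x^2y + 246y^2 + 82xy - 90y^3 - 30xy^2 - 84y - 28x    [distributive law]
= -150x^2y - 30x^3 + 328xy + 82x^2 - 210xy^2 + 246y^2 - 90y^3 - 84y - 28x    [combine like terms]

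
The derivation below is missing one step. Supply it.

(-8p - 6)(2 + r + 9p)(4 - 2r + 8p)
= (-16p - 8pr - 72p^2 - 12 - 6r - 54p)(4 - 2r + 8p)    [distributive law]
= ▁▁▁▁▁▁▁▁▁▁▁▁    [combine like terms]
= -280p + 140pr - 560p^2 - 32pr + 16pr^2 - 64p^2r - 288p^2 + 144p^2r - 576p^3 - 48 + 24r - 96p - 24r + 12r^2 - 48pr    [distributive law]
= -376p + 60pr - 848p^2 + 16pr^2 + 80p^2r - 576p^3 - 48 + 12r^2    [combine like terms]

After combine like terms, the bracketed line is:

(-70p - 8pr - 72p^2 - 12 - 6r)(4 - 2r + 8p)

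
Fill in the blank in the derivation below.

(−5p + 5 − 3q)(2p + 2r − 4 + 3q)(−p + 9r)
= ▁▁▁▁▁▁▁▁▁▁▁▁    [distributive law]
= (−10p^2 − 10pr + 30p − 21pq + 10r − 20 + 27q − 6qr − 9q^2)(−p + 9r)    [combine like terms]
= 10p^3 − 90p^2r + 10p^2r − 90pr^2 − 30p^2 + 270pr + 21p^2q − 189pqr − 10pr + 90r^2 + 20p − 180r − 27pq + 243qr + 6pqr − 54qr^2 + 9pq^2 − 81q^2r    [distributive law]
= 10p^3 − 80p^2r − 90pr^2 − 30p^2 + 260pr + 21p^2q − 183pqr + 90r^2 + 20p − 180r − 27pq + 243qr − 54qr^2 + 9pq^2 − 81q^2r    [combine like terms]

Applying distributive law to the line above:

(−10p^2 − 10pr + 20p − 15pq + 10p + 10r − 20 + 15q − 6pq − 6qr + 12q − 9q^2)(−p + 9r)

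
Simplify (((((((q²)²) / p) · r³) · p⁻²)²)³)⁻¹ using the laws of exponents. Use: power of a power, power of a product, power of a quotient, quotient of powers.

(((((((q²)²) / p) · r³) · p⁻²)²)³)⁻¹
= ((((((q²)²) / p) · r³) · p⁻²)²)⁻³    [power of a power]
= (((((q²)²) / p) · r³) · p⁻²)⁻⁶    [power of a power]
= (((((q²)²) / p) · r³)⁻⁶) · ((p⁻²)⁻⁶)    [power of a product]
= (((((q²)²) / p)⁻⁶) · ((r³)⁻⁶)) · ((p⁻²)⁻⁶)    [power of a product]
= (((((q²)²)⁻⁶) / (p⁻⁶)) · ((r³)⁻⁶)) · ((p⁻²)⁻⁶)    [power of a quotient]
= ((((q²)⁻¹²) / (p⁻⁶)) · ((r³)⁻⁶)) · ((p⁻²)⁻⁶)    [power of a power]
= ((q⁻²⁴ / (p⁻⁶)) · ((r³)⁻⁶)) · ((p⁻²)⁻⁶)    [power of a power]
= ((q⁻²⁴ / p⁻⁶) · r⁻¹⁸) · ((p⁻²)⁻⁶)    [power of a power]
= ((q⁻²⁴ / p⁻⁶) · r⁻¹⁸) · p¹²    [power of a power]
= p¹⁸·q⁻²⁴·r⁻¹⁸    [quotient of powers]

p¹⁸·q⁻²⁴·r⁻¹⁸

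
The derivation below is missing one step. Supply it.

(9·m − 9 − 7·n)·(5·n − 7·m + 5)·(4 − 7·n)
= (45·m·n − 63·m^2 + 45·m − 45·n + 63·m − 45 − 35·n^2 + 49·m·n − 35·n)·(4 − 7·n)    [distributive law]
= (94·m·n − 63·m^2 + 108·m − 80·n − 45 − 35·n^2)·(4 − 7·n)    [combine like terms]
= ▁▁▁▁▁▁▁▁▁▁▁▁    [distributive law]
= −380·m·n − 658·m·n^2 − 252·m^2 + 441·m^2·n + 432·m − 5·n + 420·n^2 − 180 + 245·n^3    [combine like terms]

After distributive law, the bracketed line is:

376·m·n − 658·m·n^2 − 252·m^2 + 441·m^2·n + 432·m − 756·m·n − 320·n + 560·n^2 − 180 + 315·n − 140·n^2 + 245·n^3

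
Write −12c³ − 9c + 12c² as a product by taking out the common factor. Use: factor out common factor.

3c(−4c² − 3 + 4c)

−12c³ − 9c + 12c²
= 3(−4c³ − 3c + 4c²)    [factor out 3]
= 3c(−4c² − 3 + 4c)    [factor out c]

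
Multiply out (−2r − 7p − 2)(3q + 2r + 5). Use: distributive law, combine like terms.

−6qr − 4r^2 − 14r − 21pq − 14pr − 35p − 6q − 10

(−2r − 7p − 2)(3q + 2r + 5)
= −6qr − 4r^2 − 10r − 21pq − 14pr − 35p − 6q − 4r − 10    [distributive law]
= −6qr − 4r^2 − 14r − 21pq − 14pr − 35p − 6q − 10    [combine like terms]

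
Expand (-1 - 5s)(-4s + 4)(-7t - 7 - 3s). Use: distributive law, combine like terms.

(-1 - 5s)(-4s + 4)(-7t - 7 - 3s)
= (4s - 4 + 20s^2 - 20s)(-7t - 7 - 3s)    [distributive law]
= (-16s - 4 + 20s^2)(-7t - 7 - 3s)    [combine like terms]
= 112st + 112s + 48s^2 + 28t + 28 + 12s - 140s^2t - 140s^2 - 60s^3    [distributive law]
= 112st + 124s - 92s^2 + 28t + 28 - 140s^2t - 60s^3    [combine like terms]

112st + 124s - 92s^2 + 28t + 28 - 140s^2t - 60s^3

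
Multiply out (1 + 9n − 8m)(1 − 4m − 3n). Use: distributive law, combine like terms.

(1 + 9n − 8m)(1 − 4m − 3n)
= 1 − 4m − 3n + 9n − 36mn − 27n^2 − 8m + 32m^2 + 24mn    [distributive law]
= 1 − 12m + 6n − 12mn − 27n^2 + 32m^2    [combine like terms]

1 − 12m + 6n − 12mn − 27n^2 + 32m^2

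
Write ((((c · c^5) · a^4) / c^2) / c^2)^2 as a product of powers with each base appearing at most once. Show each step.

((((c · c^5) · a^4) / c^2) / c^2)^2
= ((((c · c^5) · a^4) / c^2)^2) / ((c^2)^2)    [power of a quotient]
= ((((c · c^5) · a^4)^2) / ((c^2)^2)) / ((c^2)^2)    [power of a quotient]
= ((((c · c^5)^2) · ((a^4)^2)) / ((c^2)^2)) / ((c^2)^2)    [power of a product]
= ((((c^2) · ((c^5)^2)) · ((a^4)^2)) / ((c^2)^2)) / ((c^2)^2)    [power of a product]
= (((c^2 · c^10) · ((a^4)^2)) / ((c^2)^2)) / ((c^2)^2)    [power of a power]
= ((c^12 · ((a^4)^2)) / ((c^2)^2)) / ((c^2)^2)    [product of powers]
= ((c^12 · a^8) / ((c^2)^2)) / ((c^2)^2)    [power of a power]
= ((c^12 · a^8) / c^4) / ((c^2)^2)    [power of a power]
= ((c^12 · a^8) / c^4) / c^4    [power of a power]
= a^8c^4    [quotient of powers; product of powers]

a^8c^4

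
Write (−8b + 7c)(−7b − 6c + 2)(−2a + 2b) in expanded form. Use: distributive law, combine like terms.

(−8b + 7c)(−7b − 6c + 2)(−2a + 2b)
= (56b² + 48bc − 16b − 49bc − 42c² + 14c)(−2a + 2b)    [distributive law]
= (56b² − bc − 16b − 42c² + 14c)(−2a + 2b)    [combine like terms]
= −112ab² + 112b³ + 2abc − 2b²c + 32ab − 32b² + 84ac² − 84bc² − 28ac + 28bc    [distributive law]

−112ab² + 112b³ + 2abc − 2b²c + 32ab − 32b² + 84ac² − 84bc² − 28ac + 28bc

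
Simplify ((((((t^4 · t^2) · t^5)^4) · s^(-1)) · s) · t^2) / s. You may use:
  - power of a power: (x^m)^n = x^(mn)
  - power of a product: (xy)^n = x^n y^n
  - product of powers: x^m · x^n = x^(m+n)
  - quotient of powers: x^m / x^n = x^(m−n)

s^(-1)t^46

((((((t^4 · t^2) · t^5)^4) · s^(-1)) · s) · t^2) / s
= ((((((t^4 · t^2)^4) · ((t^5)^4)) · s^(-1)) · s) · t^2) / s    [power of a product]
= (((((((t^4)^4) · ((t^2)^4)) · ((t^5)^4)) · s^(-1)) · s) · t^2) / s    [power of a product]
= (((((t^16 · ((t^2)^4)) · ((t^5)^4)) · s^(-1)) · s) · t^2) / s    [power of a power]
= (((((t^16 · t^8) · ((t^5)^4)) · s^(-1)) · s) · t^2) / s    [power of a power]
= ((((t^24 · ((t^5)^4)) · s^(-1)) · s) · t^2) / s    [product of powers]
= ((((t^24 · t^20) · s^(-1)) · s) · t^2) / s    [power of a power]
= (((t^44 · s^(-1)) · s) · t^2) / s    [product of powers]
= s^(-1)t^46    [quotient of powers; product of powers]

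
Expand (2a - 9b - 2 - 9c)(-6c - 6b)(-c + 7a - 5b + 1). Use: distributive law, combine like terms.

390ac² - 84a²c + 828abc + 72ac - 84a²b + 438ab² + 72ab - 378bc² - 594b²c + 36bc - 270b³ - 6b² + 42c² + 12c + 12b - 54c³

(2a - 9b - 2 - 9c)(-6c - 6b)(-c + 7a - 5b + 1)
= (-12ac - 12ab + 54bc + 54b² + 12c + 12b + 54c² + 54bc)(-c + 7a - 5b + 1)    [distributive law]
= (-12ac - 12ab + 108bc + 54b² + 12c + 12b + 54c²)(-c + 7a - 5b + 1)    [combine like terms]
= 12ac² - 84a²c + 60abc - 12ac + 12abc - 84a²b + 60ab² - 12ab - 108bc² + 756abc - 540b²c + 108bc - 54b²c + 378ab² - 270b³ + 54b² - 12c² + 84ac - 60bc + 12c - 12bc + 84ab - 60b² + 12b - 54c³ + 378ac² - 270bc² + 54c²    [distributive law]
= 390ac² - 84a²c + 828abc + 72ac - 84a²b + 438ab² + 72ab - 378bc² - 594b²c + 36bc - 270b³ - 6b² + 42c² + 12c + 12b - 54c³    [combine like terms]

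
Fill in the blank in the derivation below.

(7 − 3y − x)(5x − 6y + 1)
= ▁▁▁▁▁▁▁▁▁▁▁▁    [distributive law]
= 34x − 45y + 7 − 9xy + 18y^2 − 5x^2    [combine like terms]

After distributive law, the bracketed line is:

35x − 42y + 7 − 15xy + 18y^2 − 3y − 5x^2 + 6xy − x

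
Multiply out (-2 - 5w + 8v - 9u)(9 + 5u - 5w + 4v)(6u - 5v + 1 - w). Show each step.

-199u + 154v - 18 - 17w - 591u^2 + 843uv - 99uw + 51vw + 60w^2 - 288v^2 + 165u^2w - 464uvw + 130uw^2 - 65vw^2 - 25w^3 + 268v^2w + 249u^2v + 172uv^2 - 160v^3 - 270u^3

(-2 - 5w + 8v - 9u)(9 + 5u - 5w + 4v)(6u - 5v + 1 - w)
= (-18 - 10u + 10w - 8v - 45w - 25uw + 25w^2 - 20vw + 72v + 40uv - 40vw + 32v^2 - 81u - 45u^2 + 45uw - 36uv)(6u - 5v + 1 - w)    [distributive law]
= (-18 - 91u - 35w + 64v + 20uw + 25w^2 - 60vw + 4uv + 32v^2 - 45u^2)(6u - 5v + 1 - w)    [combine like terms]
= -108u + 90v - 18 + 18w - 546u^2 + 455uv - 91u + 91uw - 210uw + 175vw - 35w + 35w^2 + 384uv - 320v^2 + 64v - 64vw + 120u^2w - 100uvw + 20uw - 20uw^2 + 150uw^2 - 125vw^2 + 25w^2 - 25w^3 - 360uvw + 300v^2w - 60vw + 60vw^2 + 24u^2v - 20uv^2 + 4uv - 4uvw + 192uv^2 - 160v^3 + 32v^2 - 32v^2w - 270u^3 + 225u^2v - 45u^2 + 45u^2w    [distributive law]
= -199u + 154v - 18 - 17w - 591u^2 + 843uv - 99uw + 51vw + 60w^2 - 288v^2 + 165u^2w - 464uvw + 130uw^2 - 65vw^2 - 25w^3 + 268v^2w + 249u^2v + 172uv^2 - 160v^3 - 270u^3    [combine like terms]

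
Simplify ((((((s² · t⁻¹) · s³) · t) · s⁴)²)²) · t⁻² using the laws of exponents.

((((((s² · t⁻¹) · s³) · t) · s⁴)²)²) · t⁻²
= (((((s² · t⁻¹) · s³) · t) · s⁴)⁴) · t⁻²    [power of a power]
= (((((s² · t⁻¹) · s³) · t)⁴) · ((s⁴)⁴)) · t⁻²    [power of a product]
= (((((s² · t⁻¹) · s³)⁴) · (t⁴)) · ((s⁴)⁴)) · t⁻²    [power of a product]
= (((((s² · t⁻¹)⁴) · ((s³)⁴)) · (t⁴)) · ((s⁴)⁴)) · t⁻²    [power of a product]
= ((((((s²)⁴) · ((t⁻¹)⁴)) · ((s³)⁴)) · (t⁴)) · ((s⁴)⁴)) · t⁻²    [power of a product]
= ((((s⁸ · ((t⁻¹)⁴)) · ((s³)⁴)) · (t⁴)) · ((s⁴)⁴)) · t⁻²    [power of a power]
= ((((s⁸ · t⁻⁴) · ((s³)⁴)) · (t⁴)) · ((s⁴)⁴)) · t⁻²    [power of a power]
= ((((s⁸ · t⁻⁴) · s¹²) · (t⁴)) · ((s⁴)⁴)) · t⁻²    [power of a power]
= ((((s⁸ · t⁻⁴) · s¹²) · t⁴) · s¹⁶) · t⁻²    [power of a power]
= s³⁶t⁻²    [product of powers]

s³⁶t⁻²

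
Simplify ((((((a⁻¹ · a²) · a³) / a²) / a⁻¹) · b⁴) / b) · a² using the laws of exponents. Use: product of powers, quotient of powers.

((((((a⁻¹ · a²) · a³) / a²) / a⁻¹) · b⁴) / b) · a²
= (((((a · a³) / a²) / a⁻¹) · b⁴) / b) · a²    [product of powers]
= ((((a⁴ / a²) / a⁻¹) · b⁴) / b) · a²    [product of powers]
= (((a² / a⁻¹) · b⁴) / b) · a²    [quotient of powers]
= ((a³ · b⁴) / b) · a²    [quotient of powers]
= a⁵b³    [quotient of powers; product of powers]

a⁵b³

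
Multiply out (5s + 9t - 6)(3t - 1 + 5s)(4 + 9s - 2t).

(5s + 9t - 6)(3t - 1 + 5s)(4 + 9s - 2t)
= (15st - 5s + 25s^2 + 27t^2 - 9t + 45st - 18t + 6 - 30s)(4 + 9s - 2t)    [distributive law]
= (60st - 35s + 25s^2 + 27t^2 - 27t + 6)(4 + 9s - 2t)    [combine like terms]
= 240st + 540s^2t - 120st^2 - 140s - 315s^2 + 70st + 100s^2 + 225s^3 - 50s^2t + 108t^2 + 243st^2 - 54t^3 - 108t - 243st + 54t^2 + 24 + 54s - 12t    [distributive law]
= 67st + 490s^2t + 123st^2 - 86s - 215s^2 + 225s^3 + 162t^2 - 54t^3 - 120t + 24    [combine like terms]

67st + 490s^2t + 123st^2 - 86s - 215s^2 + 225s^3 + 162t^2 - 54t^3 - 120t + 24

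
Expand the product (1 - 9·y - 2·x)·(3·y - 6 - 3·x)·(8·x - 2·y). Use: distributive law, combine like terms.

(1 - 9·y - 2·x)·(3·y - 6 - 3·x)·(8·x - 2·y)
= (3·y - 6 - 3·x - 27·y² + 54·y + 27·x·y - 6·x·y + 12·x + 6·x²)·(8·x - 2·y)    [distributive law]
= (57·y - 6 + 9·x - 27·y² + 21·x·y + 6·x²)·(8·x - 2·y)    [combine like terms]
= 456·x·y - 114·y² - 48·x + 12·y + 72·x² - 18·x·y - 216·x·y² + 54·y³ + 168·x²·y - 42·x·y² + 48·x³ - 12·x²·y    [distributive law]
= 438·x·y - 114·y² - 48·x + 12·y + 72·x² - 258·x·y² + 54·y³ + 156·x²·y + 48·x³    [combine like terms]

438·x·y - 114·y² - 48·x + 12·y + 72·x² - 258·x·y² + 54·y³ + 156·x²·y + 48·x³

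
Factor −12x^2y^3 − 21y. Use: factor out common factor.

3y(−4x^2y^2 − 7)

−12x^2y^3 − 21y
= 3(−4x^2y^3 − 7y)    [factor out 3]
= 3y(−4x^2y^2 − 7)    [factor out y]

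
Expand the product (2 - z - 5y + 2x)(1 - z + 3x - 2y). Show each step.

2 - 3z + 8x - 9y + z^2 - 5xz + 7yz - 19xy + 10y^2 + 6x^2

(2 - z - 5y + 2x)(1 - z + 3x - 2y)
= 2 - 2z + 6x - 4y - z + z^2 - 3xz + 2yz - 5y + 5yz - 15xy + 10y^2 + 2x - 2xz + 6x^2 - 4xy    [distributive law]
= 2 - 3z + 8x - 9y + z^2 - 5xz + 7yz - 19xy + 10y^2 + 6x^2    [combine like terms]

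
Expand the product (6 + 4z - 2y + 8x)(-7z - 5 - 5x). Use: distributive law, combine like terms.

(6 + 4z - 2y + 8x)(-7z - 5 - 5x)
= -42z - 30 - 30x - 28z^2 - 20z - 20xz + 14yz + 10y + 10xy - 56xz - 40x - 40x^2    [distributive law]
= -62z - 30 - 70x - 28z^2 - 76xz + 14yz + 10y + 10xy - 40x^2    [combine like terms]

-62z - 30 - 70x - 28z^2 - 76xz + 14yz + 10y + 10xy - 40x^2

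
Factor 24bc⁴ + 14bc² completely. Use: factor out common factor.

2bc²(12c² + 7)

24bc⁴ + 14bc²
= 2(12bc⁴ + 7bc²)    [factor out 2]
= 2bc²(12c² + 7)    [factor out bc²]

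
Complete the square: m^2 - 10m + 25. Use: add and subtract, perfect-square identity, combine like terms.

(m - 5)^2

m^2 - 10m + 25
= m^2 - 10m + 25 - 25 + 25    [add and subtract 25]
= (m - 5)^2 - 25 + 25    [perfect-square identity]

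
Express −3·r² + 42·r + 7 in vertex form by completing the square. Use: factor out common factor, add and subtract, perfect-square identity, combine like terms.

−3·r² + 42·r + 7
= −3(r² − 14·r) + 7    [factor out -3 from the r-terms]
= −3(r² − 14·r + 49 − 49) + 7    [add and subtract 49 inside the bracket]
= −3(r − 7)² + 147 + 7    [perfect-square identity]
= −3(r − 7)² + 154    [combine constants]

−3(r − 7)² + 154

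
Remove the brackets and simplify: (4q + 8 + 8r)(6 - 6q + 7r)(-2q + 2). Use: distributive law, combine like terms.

-144q + 48q^3 + 40q^2r - 248qr + 96 + 208r - 112qr^2 + 112r^2

(4q + 8 + 8r)(6 - 6q + 7r)(-2q + 2)
= (24q - 24q^2 + 28qr + 48 - 48q + 56r + 48r - 48qr + 56r^2)(-2q + 2)    [distributive law]
= (-24q - 24q^2 - 20qr + 48 + 104r + 56r^2)(-2q + 2)    [combine like terms]
= 48q^2 - 48q + 48q^3 - 48q^2 + 40q^2r - 40qr - 96q + 96 - 208qr + 208r - 112qr^2 + 112r^2    [distributive law]
= -144q + 48q^3 + 40q^2r - 248qr + 96 + 208r - 112qr^2 + 112r^2    [combine like terms]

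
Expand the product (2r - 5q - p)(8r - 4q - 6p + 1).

(2r - 5q - p)(8r - 4q - 6p + 1)
= 16r^2 - 8qr - 12pr + 2r - 40qr + 20q^2 + 30pq - 5q - 8pr + 4pq + 6p^2 - p    [distributive law]
= 16r^2 - 48qr - 20pr + 2r + 20q^2 + 34pq - 5q + 6p^2 - p    [combine like terms]

16r^2 - 48qr - 20pr + 2r + 20q^2 + 34pq - 5q + 6p^2 - p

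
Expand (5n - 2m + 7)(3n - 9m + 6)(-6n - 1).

(5n - 2m + 7)(3n - 9m + 6)(-6n - 1)
= (15n^2 - 45mn + 30n - 6mn + 18m^2 - 12m + 21n - 63m + 42)(-6n - 1)    [distributive law]
= (15n^2 - 51mn + 51n + 18m^2 - 75m + 42)(-6n - 1)    [combine like terms]
= -90n^3 - 15n^2 + 306mn^2 + 51mn - 306n^2 - 51n - 108m^2n - 18m^2 + 450mn + 75m - 252n - 42    [distributive law]
= -90n^3 - 321n^2 + 306mn^2 + 501mn - 303n - 108m^2n - 18m^2 + 75m - 42    [combine like terms]

-90n^3 - 321n^2 + 306mn^2 + 501mn - 303n - 108m^2n - 18m^2 + 75m - 42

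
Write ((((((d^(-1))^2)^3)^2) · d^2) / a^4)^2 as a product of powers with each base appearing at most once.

a^(-8)d^(-20)

((((((d^(-1))^2)^3)^2) · d^2) / a^4)^2
= ((((((d^(-1))^2)^3)^2) · d^2)^2) / ((a^4)^2)    [power of a quotient]
= ((((((d^(-1))^2)^3)^2)^2) · ((d^2)^2)) / ((a^4)^2)    [power of a product]
= (((((d^(-1))^2)^3)^4) · ((d^2)^2)) / ((a^4)^2)    [power of a power]
= ((((d^(-1))^2)^12) · ((d^2)^2)) / ((a^4)^2)    [power of a power]
= (((d^(-1))^24) · ((d^2)^2)) / ((a^4)^2)    [power of a power]
= (d^(-24) · ((d^2)^2)) / ((a^4)^2)    [power of a power]
= (d^(-24) · d^4) / ((a^4)^2)    [power of a power]
= d^(-20) / ((a^4)^2)    [product of powers]
= d^(-20) / a^8    [power of a power]
= a^(-8)d^(-20)    [quotient of powers]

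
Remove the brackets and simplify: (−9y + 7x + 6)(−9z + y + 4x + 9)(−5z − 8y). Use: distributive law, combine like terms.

(−9y + 7x + 6)(−9z + y + 4x + 9)(−5z − 8y)
= (81yz − 9y^2 − 36xy − 81y − 63xz + 7xy + 28x^2 + 63x − 54z + 6y + 24x + 54)(−5z − 8y)    [distributive law]
= (81yz − 9y^2 − 29xy − 75y − 63xz + 28x^2 + 87x − 54z + 54)(−5z − 8y)    [combine like terms]
= −405yz^2 − 648y^2z + 45y^2z + 72y^3 + 145xyz + 232xy^2 + 375yz + 600y^2 + 315xz^2 + 504xyz − 140x^2z − 224x^2y − 435xz − 696xy + 270z^2 + 432yz − 270z − 432y    [distributive law]
= −405yz^2 − 603y^2z + 72y^3 + 649xyz + 232xy^2 + 807yz + 600y^2 + 315xz^2 − 140x^2z − 224x^2y − 435xz − 696xy + 270z^2 − 270z − 432y    [combine like terms]

−405yz^2 − 603y^2z + 72y^3 + 649xyz + 232xy^2 + 807yz + 600y^2 + 315xz^2 − 140x^2z − 224x^2y − 435xz − 696xy + 270z^2 − 270z − 432y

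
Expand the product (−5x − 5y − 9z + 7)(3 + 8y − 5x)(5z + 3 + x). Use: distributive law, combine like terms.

−142xz − 129x + 25x^2 − 147xyz − 4xy − 15x^2y + 170x^2z + 25x^3 − 11yz + 123y − 200y^2z − 120y^2 − 40xy^2 − 135z^2 + 24z − 360yz^2 + 225xz^2 + 63

(−5x − 5y − 9z + 7)(3 + 8y − 5x)(5z + 3 + x)
= (−15x − 40xy + 25x^2 − 15y − 40y^2 + 25xy − 27z − 72yz + 45xz + 21 + 56y − 35x)(5z + 3 + x)    [distributive law]
= (−50x − 15xy + 25x^2 + 41y − 40y^2 − 27z − 72yz + 45xz + 21)(5z + 3 + x)    [combine like terms]
= −250xz − 150x − 50x^2 − 75xyz − 45xy − 15x^2y + 125x^2z + 75x^2 + 25x^3 + 205yz + 123y + 41xy − 200y^2z − 120y^2 − 40xy^2 − 135z^2 − 81z − 27xz − 360yz^2 − 216yz − 72xyz + 225xz^2 + 135xz + 45x^2z + 105z + 63 + 21x    [distributive law]
= −142xz − 129x + 25x^2 − 147xyz − 4xy − 15x^2y + 170x^2z + 25x^3 − 11yz + 123y − 200y^2z − 120y^2 − 40xy^2 − 135z^2 + 24z − 360yz^2 + 225xz^2 + 63    [combine like terms]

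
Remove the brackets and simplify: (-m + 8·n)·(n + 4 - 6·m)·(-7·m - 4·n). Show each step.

(-m + 8·n)·(n + 4 - 6·m)·(-7·m - 4·n)
= (-m·n - 4·m + 6·m^2 + 8·n^2 + 32·n - 48·m·n)·(-7·m - 4·n)    [distributive law]
= (-49·m·n - 4·m + 6·m^2 + 8·n^2 + 32·n)·(-7·m - 4·n)    [combine like terms]
= 343·m^2·n + 196·m·n^2 + 28·m^2 + 16·m·n - 42·m^3 - 24·m^2·n - 56·m·n^2 - 32·n^3 - 224·m·n - 128·n^2    [distributive law]
= 319·m^2·n + 140·m·n^2 + 28·m^2 - 208·m·n - 42·m^3 - 32·n^3 - 128·n^2    [combine like terms]

319·m^2·n + 140·m·n^2 + 28·m^2 - 208·m·n - 42·m^3 - 32·n^3 - 128·n^2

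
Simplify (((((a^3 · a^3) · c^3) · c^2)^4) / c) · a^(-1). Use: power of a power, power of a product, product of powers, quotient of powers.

(((((a^3 · a^3) · c^3) · c^2)^4) / c) · a^(-1)
= (((((a^3 · a^3) · c^3)^4) · ((c^2)^4)) / c) · a^(-1)    [power of a product]
= (((((a^3 · a^3)^4) · ((c^3)^4)) · ((c^2)^4)) / c) · a^(-1)    [power of a product]
= ((((((a^3)^4) · ((a^3)^4)) · ((c^3)^4)) · ((c^2)^4)) / c) · a^(-1)    [power of a product]
= ((((a^12 · ((a^3)^4)) · ((c^3)^4)) · ((c^2)^4)) / c) · a^(-1)    [power of a power]
= ((((a^12 · a^12) · ((c^3)^4)) · ((c^2)^4)) / c) · a^(-1)    [power of a power]
= (((a^24 · ((c^3)^4)) · ((c^2)^4)) / c) · a^(-1)    [product of powers]
= (((a^24 · c^12) · ((c^2)^4)) / c) · a^(-1)    [power of a power]
= (((a^24 · c^12) · c^8) / c) · a^(-1)    [power of a power]
= a^23c^19    [quotient of powers; product of powers]

a^23c^19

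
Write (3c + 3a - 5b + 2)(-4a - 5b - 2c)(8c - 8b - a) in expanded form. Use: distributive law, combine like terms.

-138ac^2 + 189abc - 78a^2c + 8bc^2 + 240b^2c - 48c^3 + 91a^2b + 12a^3 - 65ab^2 - 200b^3 - 60ac + 74ab + 8a^2 - 48bc + 80b^2 - 32c^2

(3c + 3a - 5b + 2)(-4a - 5b - 2c)(8c - 8b - a)
= (-12ac - 15bc - 6c^2 - 12a^2 - 15ab - 6ac + 20ab + 25b^2 + 10bc - 8a - 10b - 4c)(8c - 8b - a)    [distributive law]
= (-18ac - 5bc - 6c^2 - 12a^2 + 5ab + 25b^2 - 8a - 10b - 4c)(8c - 8b - a)    [combine like terms]
= -144ac^2 + 144abc + 18a^2c - 40bc^2 + 40b^2c + 5abc - 48c^3 + 48bc^2 + 6ac^2 - 96a^2c + 96a^2b + 12a^3 + 40abc - 40ab^2 - 5a^2b + 200b^2c - 200b^3 - 25ab^2 - 64ac + 64ab + 8a^2 - 80bc + 80b^2 + 10ab - 32c^2 + 32bc + 4ac    [distributive law]
= -138ac^2 + 189abc - 78a^2c + 8bc^2 + 240b^2c - 48c^3 + 91a^2b + 12a^3 - 65ab^2 - 200b^3 - 60ac + 74ab + 8a^2 - 48bc + 80b^2 - 32c^2    [combine like terms]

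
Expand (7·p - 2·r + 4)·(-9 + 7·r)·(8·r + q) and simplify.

-504·p·r - 63·p·q + 392·p·r^2 + 49·p·q·r + 368·r^2 + 46·q·r - 112·r^3 - 14·q·r^2 - 288·r - 36·q

(7·p - 2·r + 4)·(-9 + 7·r)·(8·r + q)
= (-63·p + 49·p·r + 18·r - 14·r^2 - 36 + 28·r)·(8·r + q)    [distributive law]
= (-63·p + 49·p·r + 46·r - 14·r^2 - 36)·(8·r + q)    [combine like terms]
= -504·p·r - 63·p·q + 392·p·r^2 + 49·p·q·r + 368·r^2 + 46·q·r - 112·r^3 - 14·q·r^2 - 288·r - 36·q    [distributive law]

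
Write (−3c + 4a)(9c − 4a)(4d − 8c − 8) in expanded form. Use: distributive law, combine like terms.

(−3c + 4a)(9c − 4a)(4d − 8c − 8)
= (−27c² + 12ac + 36ac − 16a²)(4d − 8c − 8)    [distributive law]
= (−27c² + 48ac − 16a²)(4d − 8c − 8)    [combine like terms]
= −108c²d + 216c³ + 216c² + 192acd − 384ac² − 384ac − 64a²d + 128a²c + 128a²    [distributive law]

−108c²d + 216c³ + 216c² + 192acd − 384ac² − 384ac − 64a²d + 128a²c + 128a²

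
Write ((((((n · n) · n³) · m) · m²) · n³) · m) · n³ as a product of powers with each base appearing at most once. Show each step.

((((((n · n) · n³) · m) · m²) · n³) · m) · n³
= (((((n² · n³) · m) · m²) · n³) · m) · n³    [product of powers]
= ((((n⁵ · m) · m²) · n³) · m) · n³    [product of powers]
= m⁴n¹¹    [product of powers]

m⁴n¹¹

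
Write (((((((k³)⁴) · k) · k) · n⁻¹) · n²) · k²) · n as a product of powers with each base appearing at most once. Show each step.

k¹⁶n²

(((((((k³)⁴) · k) · k) · n⁻¹) · n²) · k²) · n
= (((((k¹² · k) · k) · n⁻¹) · n²) · k²) · n    [power of a power]
= ((((k¹³ · k) · n⁻¹) · n²) · k²) · n    [product of powers]
= (((k¹⁴ · n⁻¹) · n²) · k²) · n    [product of powers]
= k¹⁶n²    [product of powers]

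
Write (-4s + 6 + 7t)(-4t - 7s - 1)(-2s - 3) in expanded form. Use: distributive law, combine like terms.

(-4s + 6 + 7t)(-4t - 7s - 1)(-2s - 3)
= (16st + 28s^2 + 4s - 24t - 42s - 6 - 28t^2 - 49st - 7t)(-2s - 3)    [distributive law]
= (-33st + 28s^2 - 38s - 31t - 6 - 28t^2)(-2s - 3)    [combine like terms]
= 66s^2t + 99st - 56s^3 - 84s^2 + 76s^2 + 114s + 62st + 93t + 12s + 18 + 56st^2 + 84t^2    [distributive law]
= 66s^2t + 161st - 56s^3 - 8s^2 + 126s + 93t + 18 + 56st^2 + 84t^2    [combine like terms]

66s^2t + 161st - 56s^3 - 8s^2 + 126s + 93t + 18 + 56st^2 + 84t^2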